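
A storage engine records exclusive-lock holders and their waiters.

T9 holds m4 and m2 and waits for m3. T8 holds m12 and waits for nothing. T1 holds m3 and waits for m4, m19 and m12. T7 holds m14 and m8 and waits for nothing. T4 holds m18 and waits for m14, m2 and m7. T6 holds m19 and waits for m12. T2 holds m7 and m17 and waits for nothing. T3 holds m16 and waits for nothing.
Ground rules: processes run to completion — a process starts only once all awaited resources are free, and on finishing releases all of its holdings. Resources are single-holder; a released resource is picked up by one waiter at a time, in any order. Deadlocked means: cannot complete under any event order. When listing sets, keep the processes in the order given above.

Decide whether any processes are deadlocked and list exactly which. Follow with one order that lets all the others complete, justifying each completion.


Deadlocked: T9, T1 and T4.
Key observation: the cycle T9 -> T1 -> T9 can never break — each member waits on the next; T4 waits into the deadlock from upstream.
One completion order for the rest: T2, T7, T8, T6, T3.
Verifying each step:
  T2 waits on nothing -> runs at once and releases m7 and m17
  T7 waits on nothing -> runs at once and releases m14 and m8
  T8 waits on nothing -> runs at once and releases m12
  T6: everything it awaited (m12) is free; runs, freeing m19
  T3 waits on nothing -> runs at once and releases m16


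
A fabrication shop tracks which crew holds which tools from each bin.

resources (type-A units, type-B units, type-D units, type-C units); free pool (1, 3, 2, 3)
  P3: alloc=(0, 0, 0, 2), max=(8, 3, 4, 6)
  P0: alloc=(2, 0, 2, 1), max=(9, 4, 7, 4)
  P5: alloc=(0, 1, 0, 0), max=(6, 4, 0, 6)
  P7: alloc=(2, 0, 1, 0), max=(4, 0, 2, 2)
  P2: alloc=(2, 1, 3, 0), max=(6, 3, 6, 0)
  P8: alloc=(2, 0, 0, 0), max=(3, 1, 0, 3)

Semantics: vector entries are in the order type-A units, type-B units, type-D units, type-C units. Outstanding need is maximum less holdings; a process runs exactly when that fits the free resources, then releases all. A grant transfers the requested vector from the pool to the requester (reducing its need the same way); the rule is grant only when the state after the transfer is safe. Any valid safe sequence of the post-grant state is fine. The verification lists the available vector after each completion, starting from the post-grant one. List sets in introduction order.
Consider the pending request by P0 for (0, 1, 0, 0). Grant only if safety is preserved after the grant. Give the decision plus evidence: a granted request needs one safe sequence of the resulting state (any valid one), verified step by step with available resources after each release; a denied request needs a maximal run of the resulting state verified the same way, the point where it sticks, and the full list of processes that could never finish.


GRANT — the state after the grant stays safe, e.g. via P8, P7, P2, P0, P3, P5.
Key observation: post-grant, (1, 2, 2, 3) remains, and an order beginning with P8 completes everyone.
Check on the post-grant state, step by step:
  pool = (1, 2, 2, 3)
  P8: need (1, 1, 0, 3) fits (1, 2, 2, 3); releases (2, 0, 0, 0), pool now (3, 2, 2, 3)
  P7: need (2, 0, 1, 2) fits (3, 2, 2, 3); releases (2, 0, 1, 0), pool now (5, 2, 3, 3)
  P2: need (4, 2, 3, 0) fits (5, 2, 3, 3); releases (2, 1, 3, 0), pool now (7, 3, 6, 3)
  P0: need (7, 3, 5, 3) fits (7, 3, 6, 3); releases (2, 1, 2, 1), pool now (9, 4, 8, 4)
  P3: need (8, 3, 4, 4) fits (9, 4, 8, 4); releases (0, 0, 0, 2), pool now (9, 4, 8, 6)
  P5: need (6, 3, 0, 6) fits (9, 4, 8, 6); releases (0, 1, 0, 0), pool now (9, 5, 8, 6)


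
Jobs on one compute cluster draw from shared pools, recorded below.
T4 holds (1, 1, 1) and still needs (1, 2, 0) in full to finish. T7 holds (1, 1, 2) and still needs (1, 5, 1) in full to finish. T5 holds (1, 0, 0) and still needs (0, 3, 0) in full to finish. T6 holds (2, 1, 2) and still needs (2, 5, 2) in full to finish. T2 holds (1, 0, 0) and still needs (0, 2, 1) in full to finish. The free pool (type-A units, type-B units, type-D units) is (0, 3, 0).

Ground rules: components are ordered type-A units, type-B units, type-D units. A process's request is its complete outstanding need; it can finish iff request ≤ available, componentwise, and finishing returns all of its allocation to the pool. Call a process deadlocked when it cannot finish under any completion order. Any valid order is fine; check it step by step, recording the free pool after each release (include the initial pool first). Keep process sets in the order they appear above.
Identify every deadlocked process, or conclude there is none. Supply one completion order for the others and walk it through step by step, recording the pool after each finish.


Deadlocked: T7 and T6.
Key observation: once T5, T4, T2 finish, the pool peaks at (3, 4, 1) — and every remaining process still needs more type-B units than that.
A valid finishing order for the others: T5, T4, T2. Step-by-step check:
  pool = (0, 3, 0)
  T5 needs (0, 3, 0) <= (0, 3, 0) -> finishes; pool += (1, 0, 0) = (1, 3, 0)
  T4 needs (1, 2, 0) <= (1, 3, 0) -> finishes; pool += (1, 1, 1) = (2, 4, 1)
  T2 needs (0, 2, 1) <= (2, 4, 1) -> finishes; pool += (1, 0, 0) = (3, 4, 1)
The stuck group stays short no matter what:
  T7 cannot run: need (1, 5, 1) vs free (3, 4, 1) (insufficient type-B units)
  T6 cannot run: need (2, 5, 2) vs free (3, 4, 1) (insufficient type-B units and type-D units)


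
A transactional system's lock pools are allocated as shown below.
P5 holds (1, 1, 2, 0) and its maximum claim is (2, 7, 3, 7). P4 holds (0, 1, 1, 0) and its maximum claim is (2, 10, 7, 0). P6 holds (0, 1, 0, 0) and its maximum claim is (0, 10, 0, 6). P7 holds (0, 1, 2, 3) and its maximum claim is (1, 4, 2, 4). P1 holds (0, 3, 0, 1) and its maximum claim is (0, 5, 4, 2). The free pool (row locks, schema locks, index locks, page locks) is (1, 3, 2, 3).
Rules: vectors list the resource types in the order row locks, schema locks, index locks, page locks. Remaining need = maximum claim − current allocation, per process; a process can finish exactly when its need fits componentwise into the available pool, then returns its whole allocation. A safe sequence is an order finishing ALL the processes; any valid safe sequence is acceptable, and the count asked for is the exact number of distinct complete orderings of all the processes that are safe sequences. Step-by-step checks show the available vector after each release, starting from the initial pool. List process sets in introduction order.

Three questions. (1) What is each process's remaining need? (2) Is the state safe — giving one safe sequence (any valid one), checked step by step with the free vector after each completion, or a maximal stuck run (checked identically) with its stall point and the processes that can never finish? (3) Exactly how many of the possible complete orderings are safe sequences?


(1) Remaining need (order row locks, schema locks, index locks, page locks):
  P5: (1, 6, 1, 7)
  P4: (2, 9, 6, 0)
  P6: (0, 9, 0, 6)
  P7: (1, 3, 0, 1)
  P1: (0, 2, 4, 1)
(2) The state is UNSAFE.
Key observation: after P7, P1, P5 complete, (2, 8, 6, 7) is the best the pool ever gets, yet each leftover process wants more schema locks.
The run P7, P1, P5 cannot be extended any further. Verifying each step:
  pool = (1, 3, 2, 3)
  run P7 (needs (1, 3, 0, 1), free (1, 3, 2, 3)); after release of (0, 1, 2, 3) the pool is (1, 4, 4, 6)
  run P1 (needs (0, 2, 4, 1), free (1, 4, 4, 6)); after release of (0, 3, 0, 1) the pool is (1, 7, 4, 7)
  run P5 (needs (1, 6, 1, 7), free (1, 7, 4, 7)); after release of (1, 1, 2, 0) the pool is (2, 8, 6, 7)
  P4 still needs (2, 9, 6, 0) but only (2, 8, 6, 7) is free — short on schema locks
  P6 still needs (0, 9, 0, 6) but only (2, 8, 6, 7) is free — short on schema locks
Never able to finish: P4 and P6.
(3) The exact count: 0 of the possible complete orderings are safe sequences.


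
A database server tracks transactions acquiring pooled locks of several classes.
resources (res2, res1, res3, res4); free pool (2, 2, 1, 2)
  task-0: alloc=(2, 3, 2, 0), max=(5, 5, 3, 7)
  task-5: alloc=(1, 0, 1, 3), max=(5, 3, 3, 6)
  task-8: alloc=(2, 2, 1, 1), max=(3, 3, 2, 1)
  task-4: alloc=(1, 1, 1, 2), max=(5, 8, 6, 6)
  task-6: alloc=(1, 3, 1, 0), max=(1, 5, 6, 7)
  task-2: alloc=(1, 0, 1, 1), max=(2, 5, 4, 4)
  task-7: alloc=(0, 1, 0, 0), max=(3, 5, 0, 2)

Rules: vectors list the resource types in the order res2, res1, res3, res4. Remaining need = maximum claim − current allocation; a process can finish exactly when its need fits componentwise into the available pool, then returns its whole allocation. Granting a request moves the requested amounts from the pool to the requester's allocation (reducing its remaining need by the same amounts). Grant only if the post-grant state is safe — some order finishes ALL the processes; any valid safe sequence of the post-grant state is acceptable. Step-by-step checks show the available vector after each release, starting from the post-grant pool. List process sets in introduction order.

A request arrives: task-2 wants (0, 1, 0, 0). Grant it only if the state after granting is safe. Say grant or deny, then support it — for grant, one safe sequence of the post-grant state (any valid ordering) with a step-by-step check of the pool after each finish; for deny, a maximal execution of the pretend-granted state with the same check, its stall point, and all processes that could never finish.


DENY. Granting would leave the state unsafe.
Key observation: after task-8, task-5 the pool peaks at (5, 3, 3, 6), and each blocked process is short somewhere: task-0 on res4; task-4 on res1, res3; task-6 on res3, res4; task-2 on res1; task-7 on res1.
On the post-grant state, task-8, task-5 is a maximal run — nothing extends it. Step-by-step check:
  pool = (2, 1, 1, 2)
  task-8: need (1, 1, 1, 0) fits (2, 1, 1, 2); releases (2, 2, 1, 1), pool now (4, 3, 2, 3)
  task-5: need (4, 3, 2, 3) fits (4, 3, 2, 3); releases (1, 0, 1, 3), pool now (5, 3, 3, 6)
  task-0 cannot run: need (3, 2, 1, 7) vs free (5, 3, 3, 6) (insufficient res4)
  task-4 cannot run: need (4, 7, 5, 4) vs free (5, 3, 3, 6) (insufficient res1 and res3)
  task-6 cannot run: need (0, 2, 5, 7) vs free (5, 3, 3, 6) (insufficient res3 and res4)
  task-2 cannot run: need (1, 4, 3, 3) vs free (5, 3, 3, 6) (insufficient res1)
  task-7 cannot run: need (3, 4, 0, 2) vs free (5, 3, 3, 6) (insufficient res1)
Post-grant, the permanently blocked set is task-0, task-4, task-6, task-2 and task-7.


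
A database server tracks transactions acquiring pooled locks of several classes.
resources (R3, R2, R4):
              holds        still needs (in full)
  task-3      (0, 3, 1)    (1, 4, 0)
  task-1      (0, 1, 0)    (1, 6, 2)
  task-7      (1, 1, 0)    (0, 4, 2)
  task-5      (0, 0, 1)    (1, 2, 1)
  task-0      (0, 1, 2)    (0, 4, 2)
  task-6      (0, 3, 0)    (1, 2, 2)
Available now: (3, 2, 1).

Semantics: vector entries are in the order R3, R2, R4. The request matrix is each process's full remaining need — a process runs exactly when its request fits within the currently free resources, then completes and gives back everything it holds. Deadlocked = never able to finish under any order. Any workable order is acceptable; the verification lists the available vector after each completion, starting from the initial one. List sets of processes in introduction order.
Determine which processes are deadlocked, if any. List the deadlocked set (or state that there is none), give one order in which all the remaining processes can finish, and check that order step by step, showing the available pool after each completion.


The deadlocked set is empty.
Key observation: there is always a runnable process — task-5 first — so the state unwinds completely.
One completion order for the rest: task-5, task-6, task-7, task-3, task-1, task-0. Check, step by step:
  pool = (3, 2, 1)
  task-5 needs (1, 2, 1) <= (3, 2, 1) -> finishes; pool += (0, 0, 1) = (3, 2, 2)
  task-6 needs (1, 2, 2) <= (3, 2, 2) -> finishes; pool += (0, 3, 0) = (3, 5, 2)
  task-7 needs (0, 4, 2) <= (3, 5, 2) -> finishes; pool += (1, 1, 0) = (4, 6, 2)
  task-3 needs (1, 4, 0) <= (4, 6, 2) -> finishes; pool += (0, 3, 1) = (4, 9, 3)
  task-1 needs (1, 6, 2) <= (4, 9, 3) -> finishes; pool += (0, 1, 0) = (4, 10, 3)
  task-0 needs (0, 4, 2) <= (4, 10, 3) -> finishes; pool += (0, 1, 2) = (4, 11, 5)


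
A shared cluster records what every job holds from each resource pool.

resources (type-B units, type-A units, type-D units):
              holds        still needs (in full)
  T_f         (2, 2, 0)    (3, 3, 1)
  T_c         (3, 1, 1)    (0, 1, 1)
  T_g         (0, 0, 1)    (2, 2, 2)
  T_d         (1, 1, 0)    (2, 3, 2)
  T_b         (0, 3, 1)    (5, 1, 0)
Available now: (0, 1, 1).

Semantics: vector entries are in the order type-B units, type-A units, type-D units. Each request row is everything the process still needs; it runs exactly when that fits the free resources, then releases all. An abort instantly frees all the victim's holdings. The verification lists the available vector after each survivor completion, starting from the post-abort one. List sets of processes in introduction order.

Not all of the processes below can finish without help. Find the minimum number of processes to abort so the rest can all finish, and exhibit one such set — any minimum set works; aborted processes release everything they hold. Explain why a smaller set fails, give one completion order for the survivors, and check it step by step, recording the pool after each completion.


Abort T_f.
Key observation: the returned (2, 2, 0) from T_f is what brings T_b — unrunnable before, under any order — into play at step 2.
Minimality: the empty abort set fails — the state is deadlocked as it stands.
The survivors complete as T_c, T_b, T_d, T_g. Verifying each step (starting from the post-abort pool):
  pool = (2, 3, 1)
  T_c needs (0, 1, 1) <= (2, 3, 1) -> finishes; pool += (3, 1, 1) = (5, 4, 2)
  T_b needs (5, 1, 0) <= (5, 4, 2) -> finishes; pool += (0, 3, 1) = (5, 7, 3)
  T_d needs (2, 3, 2) <= (5, 7, 3) -> finishes; pool += (1, 1, 0) = (6, 8, 3)
  T_g needs (2, 2, 2) <= (6, 8, 3) -> finishes; pool += (0, 0, 1) = (6, 8, 4)


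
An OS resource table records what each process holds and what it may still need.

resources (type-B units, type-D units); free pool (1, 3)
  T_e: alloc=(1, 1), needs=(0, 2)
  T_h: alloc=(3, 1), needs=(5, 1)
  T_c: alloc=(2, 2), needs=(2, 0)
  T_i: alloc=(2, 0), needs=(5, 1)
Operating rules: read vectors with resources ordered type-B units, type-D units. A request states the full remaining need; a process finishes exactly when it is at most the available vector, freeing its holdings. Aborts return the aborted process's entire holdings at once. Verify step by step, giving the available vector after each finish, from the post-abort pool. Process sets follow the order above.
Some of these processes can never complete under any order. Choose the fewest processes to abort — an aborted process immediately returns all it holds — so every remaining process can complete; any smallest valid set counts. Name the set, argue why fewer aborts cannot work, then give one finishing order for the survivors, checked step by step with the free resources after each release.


Abort T_i.
Key observation: T_h was stuck for good until T_i gave back (2, 0); in the order shown it finishes at step 3.
Minimality: the empty abort set fails — the state is deadlocked as it stands.
The survivors complete as T_e, T_c, T_h. Verifying each step (starting from the post-abort pool):
  pool = (3, 3)
  T_e needs (0, 2) <= (3, 3) -> finishes; pool += (1, 1) = (4, 4)
  T_c needs (2, 0) <= (4, 4) -> finishes; pool += (2, 2) = (6, 6)
  T_h needs (5, 1) <= (6, 6) -> finishes; pool += (3, 1) = (9, 7)


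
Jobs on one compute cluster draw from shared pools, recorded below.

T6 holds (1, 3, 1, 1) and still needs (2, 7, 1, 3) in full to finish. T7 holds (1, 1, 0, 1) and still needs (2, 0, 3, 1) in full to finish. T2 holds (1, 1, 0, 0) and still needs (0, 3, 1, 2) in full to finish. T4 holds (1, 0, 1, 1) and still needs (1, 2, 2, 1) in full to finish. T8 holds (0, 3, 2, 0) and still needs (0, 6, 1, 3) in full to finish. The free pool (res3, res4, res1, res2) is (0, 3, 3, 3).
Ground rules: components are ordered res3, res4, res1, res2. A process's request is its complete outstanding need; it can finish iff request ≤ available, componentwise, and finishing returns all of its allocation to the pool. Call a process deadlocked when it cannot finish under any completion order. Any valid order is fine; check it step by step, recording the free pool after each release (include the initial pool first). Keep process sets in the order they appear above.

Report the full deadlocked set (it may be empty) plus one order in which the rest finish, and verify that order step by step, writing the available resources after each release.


Deadlocked set: T6 and T8.
Key observation: no order helps: past T2, T4, T7, the free pool tops out at (3, 5, 4, 5), below what each blocked process needs in res4.
One completion order for the rest: T2, T4, T7. Check, step by step:
  pool = (0, 3, 3, 3)
  run T2 (needs (0, 3, 1, 2), free (0, 3, 3, 3)); after release of (1, 1, 0, 0) the pool is (1, 4, 3, 3)
  run T4 (needs (1, 2, 2, 1), free (1, 4, 3, 3)); after release of (1, 0, 1, 1) the pool is (2, 4, 4, 4)
  run T7 (needs (2, 0, 3, 1), free (2, 4, 4, 4)); after release of (1, 1, 0, 1) the pool is (3, 5, 4, 5)
The blocked processes can never fit:
  T6 cannot run: need (2, 7, 1, 3) vs free (3, 5, 4, 5) (insufficient res4)
  T8 cannot run: need (0, 6, 1, 3) vs free (3, 5, 4, 5) (insufficient res4)


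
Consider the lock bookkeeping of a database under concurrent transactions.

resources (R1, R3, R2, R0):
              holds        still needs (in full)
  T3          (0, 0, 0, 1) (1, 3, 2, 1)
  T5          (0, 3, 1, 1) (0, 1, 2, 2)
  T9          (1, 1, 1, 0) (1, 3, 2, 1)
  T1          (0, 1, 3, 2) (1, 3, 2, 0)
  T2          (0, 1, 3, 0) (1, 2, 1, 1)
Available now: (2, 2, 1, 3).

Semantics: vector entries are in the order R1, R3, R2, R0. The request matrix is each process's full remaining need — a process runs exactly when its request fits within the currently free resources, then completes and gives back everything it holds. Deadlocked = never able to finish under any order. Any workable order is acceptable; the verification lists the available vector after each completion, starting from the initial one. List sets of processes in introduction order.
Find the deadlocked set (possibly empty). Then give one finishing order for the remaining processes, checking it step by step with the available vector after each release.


Nothing here is deadlocked.
Key observation: T2 fits the free pool immediately, and its release cascades until everyone finishes.
A valid finishing order for the others: T2, T1, T5, T9, T3. Verifying each step:
  pool = (2, 2, 1, 3)
  run T2 (needs (1, 2, 1, 1), free (2, 2, 1, 3)); after release of (0, 1, 3, 0) the pool is (2, 3, 4, 3)
  run T1 (needs (1, 3, 2, 0), free (2, 3, 4, 3)); after release of (0, 1, 3, 2) the pool is (2, 4, 7, 5)
  run T5 (needs (0, 1, 2, 2), free (2, 4, 7, 5)); after release of (0, 3, 1, 1) the pool is (2, 7, 8, 6)
  run T9 (needs (1, 3, 2, 1), free (2, 7, 8, 6)); after release of (1, 1, 1, 0) the pool is (3, 8, 9, 6)
  run T3 (needs (1, 3, 2, 1), free (3, 8, 9, 6)); after release of (0, 0, 0, 1) the pool is (3, 8, 9, 7)


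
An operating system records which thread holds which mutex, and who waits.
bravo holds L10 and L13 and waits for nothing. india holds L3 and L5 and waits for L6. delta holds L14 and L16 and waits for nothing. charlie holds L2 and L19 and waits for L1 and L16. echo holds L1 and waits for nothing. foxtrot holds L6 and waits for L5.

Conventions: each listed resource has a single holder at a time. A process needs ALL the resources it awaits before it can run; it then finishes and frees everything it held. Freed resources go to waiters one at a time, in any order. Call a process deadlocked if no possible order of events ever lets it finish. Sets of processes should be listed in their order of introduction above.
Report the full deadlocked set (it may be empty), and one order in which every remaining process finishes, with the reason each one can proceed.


The deadlocked set is india and foxtrot.
Key observation: the waits loop around india -> foxtrot -> india with no way out; no other process is dragged down with it.
One completion order for the rest: echo, delta, bravo, charlie.
Check, step by step:
  echo waits on nothing -> runs at once and releases L1
  delta waits on nothing -> runs at once and releases L14 and L16
  bravo waits on nothing -> runs at once and releases L10 and L13
  charlie waits on L1 and L16 — all released -> runs and releases L2 and L19


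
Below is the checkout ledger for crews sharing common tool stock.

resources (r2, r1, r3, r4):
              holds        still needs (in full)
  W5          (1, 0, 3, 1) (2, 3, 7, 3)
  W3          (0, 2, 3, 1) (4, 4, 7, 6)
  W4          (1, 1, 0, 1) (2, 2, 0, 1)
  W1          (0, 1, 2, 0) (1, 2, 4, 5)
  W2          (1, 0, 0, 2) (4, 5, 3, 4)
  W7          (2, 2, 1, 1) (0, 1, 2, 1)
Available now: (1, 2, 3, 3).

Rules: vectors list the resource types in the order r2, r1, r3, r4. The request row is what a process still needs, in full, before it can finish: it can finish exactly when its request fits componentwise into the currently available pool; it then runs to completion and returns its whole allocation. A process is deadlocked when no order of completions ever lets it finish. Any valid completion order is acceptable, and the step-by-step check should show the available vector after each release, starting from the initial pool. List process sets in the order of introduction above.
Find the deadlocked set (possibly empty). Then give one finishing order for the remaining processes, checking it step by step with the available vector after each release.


The deadlocked set is W5 and W3.
Key observation: r3 is the bottleneck — with W7, W4, W2, W1 done the pool holds (5, 6, 6, 7), short of every remaining need.
The rest can finish in the order W7, W4, W2, W1. Check, step by step:
  pool = (1, 2, 3, 3)
  W7 needs (0, 1, 2, 1) <= (1, 2, 3, 3) -> finishes; pool += (2, 2, 1, 1) = (3, 4, 4, 4)
  W4 needs (2, 2, 0, 1) <= (3, 4, 4, 4) -> finishes; pool += (1, 1, 0, 1) = (4, 5, 4, 5)
  W2 needs (4, 5, 3, 4) <= (4, 5, 4, 5) -> finishes; pool += (1, 0, 0, 2) = (5, 5, 4, 7)
  W1 needs (1, 2, 4, 5) <= (5, 5, 4, 7) -> finishes; pool += (0, 1, 2, 0) = (5, 6, 6, 7)
The blocked processes can never fit:
  W5 cannot run: need (2, 3, 7, 3) vs free (5, 6, 6, 7) (insufficient r3)
  W3 cannot run: need (4, 4, 7, 6) vs free (5, 6, 6, 7) (insufficient r3)


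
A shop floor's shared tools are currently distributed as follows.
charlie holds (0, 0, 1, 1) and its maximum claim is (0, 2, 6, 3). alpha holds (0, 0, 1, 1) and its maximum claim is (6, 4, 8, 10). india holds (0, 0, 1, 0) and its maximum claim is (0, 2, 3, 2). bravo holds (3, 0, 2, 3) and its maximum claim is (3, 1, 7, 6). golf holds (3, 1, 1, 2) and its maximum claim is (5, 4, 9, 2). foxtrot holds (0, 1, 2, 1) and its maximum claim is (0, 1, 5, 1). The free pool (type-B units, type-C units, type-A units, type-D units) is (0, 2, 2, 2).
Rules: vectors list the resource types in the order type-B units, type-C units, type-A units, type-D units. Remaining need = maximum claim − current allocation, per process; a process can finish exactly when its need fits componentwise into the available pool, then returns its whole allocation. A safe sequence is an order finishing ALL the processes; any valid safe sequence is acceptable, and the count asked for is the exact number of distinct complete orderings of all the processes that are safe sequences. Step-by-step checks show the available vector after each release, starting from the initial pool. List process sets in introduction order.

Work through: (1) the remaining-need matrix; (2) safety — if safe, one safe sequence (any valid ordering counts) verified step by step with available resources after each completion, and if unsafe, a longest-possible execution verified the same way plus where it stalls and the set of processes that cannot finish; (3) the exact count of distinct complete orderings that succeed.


(1) Remaining need (order type-B units, type-C units, type-A units, type-D units):
  charlie: (0, 2, 5, 2)
  alpha: (6, 4, 7, 9)
  india: (0, 2, 2, 2)
  bravo: (0, 1, 5, 3)
  golf: (2, 3, 8, 0)
  foxtrot: (0, 0, 3, 0)
(2) The state is SAFE; one workable sequence: india, foxtrot, bravo, charlie, golf, alpha.
Key observation: at india the run first touches a limit — (0, 2, 2, 2) against (0, 2, 2, 2), exact on a resource it actually requests.
Verifying each step:
  pool = (0, 2, 2, 2)
  run india (needs (0, 2, 2, 2), free (0, 2, 2, 2)); after release of (0, 0, 1, 0) the pool is (0, 2, 3, 2)
  run foxtrot (needs (0, 0, 3, 0), free (0, 2, 3, 2)); after release of (0, 1, 2, 1) the pool is (0, 3, 5, 3)
  run bravo (needs (0, 1, 5, 3), free (0, 3, 5, 3)); after release of (3, 0, 2, 3) the pool is (3, 3, 7, 6)
  run charlie (needs (0, 2, 5, 2), free (3, 3, 7, 6)); after release of (0, 0, 1, 1) the pool is (3, 3, 8, 7)
  run golf (needs (2, 3, 8, 0), free (3, 3, 8, 7)); after release of (3, 1, 1, 2) the pool is (6, 4, 9, 9)
  run alpha (needs (6, 4, 7, 9), free (6, 4, 9, 9)); after release of (0, 0, 1, 1) the pool is (6, 4, 10, 10)
(3) The exact count: 2 of the possible complete orderings are safe sequences.


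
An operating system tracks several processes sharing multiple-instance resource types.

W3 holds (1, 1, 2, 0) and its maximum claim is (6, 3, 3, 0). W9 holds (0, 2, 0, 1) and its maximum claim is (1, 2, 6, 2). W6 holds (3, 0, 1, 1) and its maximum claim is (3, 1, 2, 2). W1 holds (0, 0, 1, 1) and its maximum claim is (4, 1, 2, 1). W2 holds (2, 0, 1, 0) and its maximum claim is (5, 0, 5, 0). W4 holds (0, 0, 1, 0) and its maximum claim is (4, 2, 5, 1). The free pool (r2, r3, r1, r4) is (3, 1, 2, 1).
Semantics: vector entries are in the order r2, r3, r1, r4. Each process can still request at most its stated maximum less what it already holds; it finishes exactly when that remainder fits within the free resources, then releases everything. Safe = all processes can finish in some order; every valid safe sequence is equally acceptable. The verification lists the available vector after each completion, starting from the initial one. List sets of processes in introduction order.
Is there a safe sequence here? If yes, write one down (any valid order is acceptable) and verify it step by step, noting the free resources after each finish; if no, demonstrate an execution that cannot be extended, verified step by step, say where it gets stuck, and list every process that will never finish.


UNSAFE.
Key observation: after W6, W1, W2 the pool peaks at (8, 1, 5, 3), and each blocked process is short somewhere: W3 on r3; W9 on r1; W4 on r3.
Going as far as possible: W6, W1, W2; after that, nothing fits. Verifying each step:
  pool = (3, 1, 2, 1)
  run W6 (needs (0, 1, 1, 1), free (3, 1, 2, 1)); after release of (3, 0, 1, 1) the pool is (6, 1, 3, 2)
  run W1 (needs (4, 1, 1, 0), free (6, 1, 3, 2)); after release of (0, 0, 1, 1) the pool is (6, 1, 4, 3)
  run W2 (needs (3, 0, 4, 0), free (6, 1, 4, 3)); after release of (2, 0, 1, 0) the pool is (8, 1, 5, 3)
  W3 cannot run: need (5, 2, 1, 0) vs free (8, 1, 5, 3) (insufficient r3)
  W9 cannot run: need (1, 0, 6, 1) vs free (8, 1, 5, 3) (insufficient r1)
  W4 cannot run: need (4, 2, 4, 1) vs free (8, 1, 5, 3) (insufficient r3)
Permanently blocked: W3, W9 and W4.


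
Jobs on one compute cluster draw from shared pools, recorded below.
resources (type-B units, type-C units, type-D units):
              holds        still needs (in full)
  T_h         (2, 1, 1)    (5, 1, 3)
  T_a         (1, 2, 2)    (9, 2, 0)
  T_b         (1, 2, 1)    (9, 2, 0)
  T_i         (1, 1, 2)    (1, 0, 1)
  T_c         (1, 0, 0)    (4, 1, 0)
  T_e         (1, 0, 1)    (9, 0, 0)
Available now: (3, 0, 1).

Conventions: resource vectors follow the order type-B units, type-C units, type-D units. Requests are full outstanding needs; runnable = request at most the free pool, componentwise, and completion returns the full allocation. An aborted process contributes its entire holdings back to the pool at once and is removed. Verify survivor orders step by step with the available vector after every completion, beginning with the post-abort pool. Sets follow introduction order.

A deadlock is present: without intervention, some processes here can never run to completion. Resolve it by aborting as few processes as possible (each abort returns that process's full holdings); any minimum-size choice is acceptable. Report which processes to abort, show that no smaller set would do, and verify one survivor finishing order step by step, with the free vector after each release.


The answer: abort T_a and T_b.
Key observation: no ordering could ever have run T_e before the abort of T_a and T_b; with (2, 4, 3) back in the pool it fits at step 4.
No one abort is enough; case by case: T_h alone leaves T_a blocked (short on type-B units); T_a alone leaves T_b blocked (short on type-B units); T_b alone leaves T_a blocked (short on type-B units); T_i alone leaves T_a blocked (short on type-B units); T_c alone leaves T_a blocked (short on type-B units); T_e alone leaves T_a blocked (short on type-B units).
One survivor order: T_c, T_i, T_h, T_e. Step-by-step check (post-abort pool first):
  pool = (5, 4, 4)
  run T_c (needs (4, 1, 0), free (5, 4, 4)); after release of (1, 0, 0) the pool is (6, 4, 4)
  run T_i (needs (1, 0, 1), free (6, 4, 4)); after release of (1, 1, 2) the pool is (7, 5, 6)
  run T_h (needs (5, 1, 3), free (7, 5, 6)); after release of (2, 1, 1) the pool is (9, 6, 7)
  run T_e (needs (9, 0, 0), free (9, 6, 7)); after release of (1, 0, 1) the pool is (10, 6, 8)


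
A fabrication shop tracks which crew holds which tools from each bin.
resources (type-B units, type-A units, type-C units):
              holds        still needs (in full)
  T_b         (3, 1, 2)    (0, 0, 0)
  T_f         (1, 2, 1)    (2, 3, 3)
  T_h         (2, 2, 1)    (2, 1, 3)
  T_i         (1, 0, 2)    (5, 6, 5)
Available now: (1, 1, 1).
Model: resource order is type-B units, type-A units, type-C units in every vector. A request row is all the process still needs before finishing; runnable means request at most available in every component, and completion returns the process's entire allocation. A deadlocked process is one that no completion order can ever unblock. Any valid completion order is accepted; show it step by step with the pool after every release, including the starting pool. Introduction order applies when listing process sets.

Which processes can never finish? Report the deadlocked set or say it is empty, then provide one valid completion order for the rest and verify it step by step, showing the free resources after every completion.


The deadlocked set is empty.
Key observation: T_b leads a chain of completions in which each release enables another process.
A valid finishing order for the others: T_b, T_h, T_f, T_i. Check, step by step:
  pool = (1, 1, 1)
  run T_b (needs (0, 0, 0), free (1, 1, 1)); after release of (3, 1, 2) the pool is (4, 2, 3)
  run T_h (needs (2, 1, 3), free (4, 2, 3)); after release of (2, 2, 1) the pool is (6, 4, 4)
  run T_f (needs (2, 3, 3), free (6, 4, 4)); after release of (1, 2, 1) the pool is (7, 6, 5)
  run T_i (needs (5, 6, 5), free (7, 6, 5)); after release of (1, 0, 2) the pool is (8, 6, 7)


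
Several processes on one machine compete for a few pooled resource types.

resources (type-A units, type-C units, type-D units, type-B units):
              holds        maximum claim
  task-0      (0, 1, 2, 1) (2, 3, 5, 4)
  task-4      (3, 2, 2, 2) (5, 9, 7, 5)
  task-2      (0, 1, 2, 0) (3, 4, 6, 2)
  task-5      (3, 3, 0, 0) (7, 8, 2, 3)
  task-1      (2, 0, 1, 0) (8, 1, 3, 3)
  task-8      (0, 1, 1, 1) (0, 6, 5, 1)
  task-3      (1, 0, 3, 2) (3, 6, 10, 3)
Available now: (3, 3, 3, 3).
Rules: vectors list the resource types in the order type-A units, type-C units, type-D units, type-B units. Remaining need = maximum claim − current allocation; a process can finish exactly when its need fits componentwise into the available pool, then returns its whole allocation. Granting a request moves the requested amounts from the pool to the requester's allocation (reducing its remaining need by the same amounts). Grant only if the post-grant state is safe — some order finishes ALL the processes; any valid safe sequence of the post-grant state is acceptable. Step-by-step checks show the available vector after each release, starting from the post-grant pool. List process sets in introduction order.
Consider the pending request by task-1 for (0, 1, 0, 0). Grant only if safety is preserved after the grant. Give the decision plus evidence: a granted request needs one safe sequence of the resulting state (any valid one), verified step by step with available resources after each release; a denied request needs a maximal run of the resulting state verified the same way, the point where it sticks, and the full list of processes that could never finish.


DENY. Granting would leave the state unsafe.
Key observation: after task-0, task-2 the pool peaks at (3, 4, 7, 4), and each blocked process is short somewhere: task-4 on type-C units; task-5 on type-A units, type-C units; task-1 on type-A units; task-8 on type-C units; task-3 on type-C units.
After a pretend grant, a maximal execution: task-0, task-2 — then nothing else fits. Check, step by step:
  pool = (3, 2, 3, 3)
  task-0 needs (2, 2, 3, 3) <= (3, 2, 3, 3) -> finishes; pool += (0, 1, 2, 1) = (3, 3, 5, 4)
  task-2 needs (3, 3, 4, 2) <= (3, 3, 5, 4) -> finishes; pool += (0, 1, 2, 0) = (3, 4, 7, 4)
  task-4 still needs (2, 7, 5, 3) but only (3, 4, 7, 4) is free — short on type-C units
  task-5 still needs (4, 5, 2, 3) but only (3, 4, 7, 4) is free — short on type-A units and type-C units
  task-1 still needs (6, 0, 2, 3) but only (3, 4, 7, 4) is free — short on type-A units
  task-8 still needs (0, 5, 4, 0) but only (3, 4, 7, 4) is free — short on type-C units
  task-3 still needs (2, 6, 7, 1) but only (3, 4, 7, 4) is free — short on type-C units
Post-grant, the permanently blocked set is task-4, task-5, task-1, task-8 and task-3.


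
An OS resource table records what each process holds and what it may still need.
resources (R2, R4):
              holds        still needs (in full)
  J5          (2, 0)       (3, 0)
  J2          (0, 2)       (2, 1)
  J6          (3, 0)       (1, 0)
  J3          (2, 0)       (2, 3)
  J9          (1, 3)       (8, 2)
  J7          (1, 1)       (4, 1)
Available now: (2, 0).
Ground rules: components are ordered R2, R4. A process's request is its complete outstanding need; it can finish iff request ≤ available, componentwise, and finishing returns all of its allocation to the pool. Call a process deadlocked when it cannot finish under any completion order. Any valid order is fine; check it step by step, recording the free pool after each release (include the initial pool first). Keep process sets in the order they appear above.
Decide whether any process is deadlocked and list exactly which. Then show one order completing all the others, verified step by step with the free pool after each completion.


Deadlocked set: J2, J3, J9 and J7.
Key observation: once J6, J5 finish, the pool peaks at (7, 0) — and every remaining process still needs more R4 than that.
A valid finishing order for the others: J6, J5. Walking it through:
  pool = (2, 0)
  J6 needs (1, 0) <= (2, 0) -> finishes; pool += (3, 0) = (5, 0)
  J5 needs (3, 0) <= (5, 0) -> finishes; pool += (2, 0) = (7, 0)
The stuck group stays short no matter what:
  blocked: J2 wants (2, 1), pool (7, 0) — not enough R4
  blocked: J3 wants (2, 3), pool (7, 0) — not enough R4
  blocked: J9 wants (8, 2), pool (7, 0) — not enough R2 and R4
  blocked: J7 wants (4, 1), pool (7, 0) — not enough R4


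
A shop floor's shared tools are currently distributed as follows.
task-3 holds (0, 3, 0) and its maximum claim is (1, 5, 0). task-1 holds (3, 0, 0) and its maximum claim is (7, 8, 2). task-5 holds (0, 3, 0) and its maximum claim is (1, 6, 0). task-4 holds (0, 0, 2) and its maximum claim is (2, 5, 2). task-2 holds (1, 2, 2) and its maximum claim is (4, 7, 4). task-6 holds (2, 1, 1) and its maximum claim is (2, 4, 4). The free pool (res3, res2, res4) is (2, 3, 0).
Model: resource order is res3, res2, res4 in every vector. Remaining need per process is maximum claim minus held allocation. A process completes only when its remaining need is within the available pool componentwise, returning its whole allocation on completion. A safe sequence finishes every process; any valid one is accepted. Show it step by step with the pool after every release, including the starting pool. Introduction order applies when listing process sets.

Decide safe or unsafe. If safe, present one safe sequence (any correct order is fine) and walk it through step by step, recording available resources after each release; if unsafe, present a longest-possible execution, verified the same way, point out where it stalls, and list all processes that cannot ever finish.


UNSAFE.
Key observation: after task-3, task-4, task-5 the pool peaks at (2, 9, 2), and each blocked process is short somewhere: task-1 on res3; task-2 on res3; task-6 on res4.
Going as far as possible: task-3, task-4, task-5; after that, nothing fits. Step-by-step check:
  pool = (2, 3, 0)
  run task-3 (needs (1, 2, 0), free (2, 3, 0)); after release of (0, 3, 0) the pool is (2, 6, 0)
  run task-4 (needs (2, 5, 0), free (2, 6, 0)); after release of (0, 0, 2) the pool is (2, 6, 2)
  run task-5 (needs (1, 3, 0), free (2, 6, 2)); after release of (0, 3, 0) the pool is (2, 9, 2)
  task-1 still needs (4, 8, 2) but only (2, 9, 2) is free — short on res3
  task-2 still needs (3, 5, 2) but only (2, 9, 2) is free — short on res3
  task-6 still needs (0, 3, 3) but only (2, 9, 2) is free — short on res4
Processes that can never finish: task-1, task-2 and task-6.


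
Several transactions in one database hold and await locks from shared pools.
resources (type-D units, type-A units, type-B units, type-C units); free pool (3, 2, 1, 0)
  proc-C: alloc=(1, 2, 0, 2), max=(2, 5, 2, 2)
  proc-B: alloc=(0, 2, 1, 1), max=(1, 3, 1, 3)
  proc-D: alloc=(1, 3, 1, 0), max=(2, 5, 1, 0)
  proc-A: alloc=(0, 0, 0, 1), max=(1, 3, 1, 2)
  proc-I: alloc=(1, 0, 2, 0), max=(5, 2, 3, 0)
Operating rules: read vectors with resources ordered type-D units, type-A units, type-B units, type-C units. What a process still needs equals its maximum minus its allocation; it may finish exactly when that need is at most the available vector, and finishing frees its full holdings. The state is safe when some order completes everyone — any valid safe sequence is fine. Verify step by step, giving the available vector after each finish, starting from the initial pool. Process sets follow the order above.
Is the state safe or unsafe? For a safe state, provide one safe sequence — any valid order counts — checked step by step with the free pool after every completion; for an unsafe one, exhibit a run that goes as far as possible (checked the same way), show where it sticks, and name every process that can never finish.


The state is SAFE; one workable sequence: proc-D, proc-C, proc-A, proc-I, proc-B.
Key observation: proc-D is the earliest step where a requested resource binds exactly: need (1, 2, 0, 0), pool (3, 2, 1, 0) at its turn.
Verifying each step:
  pool = (3, 2, 1, 0)
  proc-D needs (1, 2, 0, 0) <= (3, 2, 1, 0) -> finishes; pool += (1, 3, 1, 0) = (4, 5, 2, 0)
  proc-C needs (1, 3, 2, 0) <= (4, 5, 2, 0) -> finishes; pool += (1, 2, 0, 2) = (5, 7, 2, 2)
  proc-A needs (1, 3, 1, 1) <= (5, 7, 2, 2) -> finishes; pool += (0, 0, 0, 1) = (5, 7, 2, 3)
  proc-I needs (4, 2, 1, 0) <= (5, 7, 2, 3) -> finishes; pool += (1, 0, 2, 0) = (6, 7, 4, 3)
  proc-B needs (1, 1, 0, 2) <= (6, 7, 4, 3) -> finishes; pool += (0, 2, 1, 1) = (6, 9, 5, 4)


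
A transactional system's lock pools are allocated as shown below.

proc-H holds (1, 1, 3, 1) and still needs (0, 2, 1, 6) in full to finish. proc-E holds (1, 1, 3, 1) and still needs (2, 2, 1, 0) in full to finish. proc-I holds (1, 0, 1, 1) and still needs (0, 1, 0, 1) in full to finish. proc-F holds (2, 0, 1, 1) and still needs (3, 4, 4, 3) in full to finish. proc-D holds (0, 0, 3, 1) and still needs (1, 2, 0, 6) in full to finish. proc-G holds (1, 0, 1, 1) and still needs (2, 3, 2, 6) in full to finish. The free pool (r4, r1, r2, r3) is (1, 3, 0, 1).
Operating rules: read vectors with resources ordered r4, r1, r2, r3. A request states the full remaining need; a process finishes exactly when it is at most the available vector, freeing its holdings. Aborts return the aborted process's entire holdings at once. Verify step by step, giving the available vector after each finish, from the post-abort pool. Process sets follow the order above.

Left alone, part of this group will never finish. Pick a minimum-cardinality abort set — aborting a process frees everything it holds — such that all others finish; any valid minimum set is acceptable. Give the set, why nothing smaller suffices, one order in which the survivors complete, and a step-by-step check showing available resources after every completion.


Abort proc-D and proc-G.
Key observation: proc-H could never have finished before the abort; with (1, 0, 4, 2) returned by proc-D and proc-G, it fits at step 4.
Minimality, checking each single-abort alternative: proc-H alone leaves proc-D blocked (short on r3); proc-E alone leaves proc-H blocked (short on r3); proc-I alone leaves proc-H blocked (short on r3); proc-F alone leaves proc-H blocked (short on r3); proc-D alone leaves proc-H blocked (short on r3); proc-G alone leaves proc-H blocked (short on r3).
The survivors complete as proc-E, proc-F, proc-I, proc-H. Check, step by step (starting from the post-abort pool):
  pool = (2, 3, 4, 3)
  proc-E needs (2, 2, 1, 0) <= (2, 3, 4, 3) -> finishes; pool += (1, 1, 3, 1) = (3, 4, 7, 4)
  proc-F needs (3, 4, 4, 3) <= (3, 4, 7, 4) -> finishes; pool += (2, 0, 1, 1) = (5, 4, 8, 5)
  proc-I needs (0, 1, 0, 1) <= (5, 4, 8, 5) -> finishes; pool += (1, 0, 1, 1) = (6, 4, 9, 6)
  proc-H needs (0, 2, 1, 6) <= (6, 4, 9, 6) -> finishes; pool += (1, 1, 3, 1) = (7, 5, 12, 7)
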